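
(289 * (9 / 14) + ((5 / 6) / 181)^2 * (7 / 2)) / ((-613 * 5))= -3067610221 / 50607882360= -0.06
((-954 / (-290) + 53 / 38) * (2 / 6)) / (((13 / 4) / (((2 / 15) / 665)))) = 103244 / 1071763875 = 0.00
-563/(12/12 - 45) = 563/44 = 12.80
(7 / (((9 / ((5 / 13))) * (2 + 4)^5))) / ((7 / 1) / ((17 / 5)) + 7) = 85 / 20015424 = 0.00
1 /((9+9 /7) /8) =7 /9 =0.78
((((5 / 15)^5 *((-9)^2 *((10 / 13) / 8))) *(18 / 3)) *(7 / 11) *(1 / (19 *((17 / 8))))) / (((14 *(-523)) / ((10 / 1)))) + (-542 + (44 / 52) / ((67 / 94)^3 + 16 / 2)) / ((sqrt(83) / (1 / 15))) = -48928398586 *sqrt(83) / 112411865475 - 100 / 24156847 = -3.97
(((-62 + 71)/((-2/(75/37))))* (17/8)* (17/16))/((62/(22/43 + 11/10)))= -27037395/50504704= -0.54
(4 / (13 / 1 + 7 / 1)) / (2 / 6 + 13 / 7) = 21 / 230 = 0.09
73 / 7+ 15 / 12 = 327 / 28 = 11.68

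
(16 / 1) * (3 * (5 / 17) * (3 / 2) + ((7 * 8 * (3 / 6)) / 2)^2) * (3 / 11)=161016 / 187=861.05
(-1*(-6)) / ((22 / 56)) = 168 / 11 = 15.27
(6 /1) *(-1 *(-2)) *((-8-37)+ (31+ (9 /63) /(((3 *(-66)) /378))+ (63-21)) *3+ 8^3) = 90444 /11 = 8222.18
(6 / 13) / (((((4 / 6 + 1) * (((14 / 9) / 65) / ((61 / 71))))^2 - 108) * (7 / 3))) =-317375253 / 173283430012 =-0.00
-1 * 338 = -338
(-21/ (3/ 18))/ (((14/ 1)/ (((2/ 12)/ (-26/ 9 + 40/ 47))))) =1269/ 1724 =0.74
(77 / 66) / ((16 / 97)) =7.07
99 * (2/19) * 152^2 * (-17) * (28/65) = -114605568/65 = -1763162.58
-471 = -471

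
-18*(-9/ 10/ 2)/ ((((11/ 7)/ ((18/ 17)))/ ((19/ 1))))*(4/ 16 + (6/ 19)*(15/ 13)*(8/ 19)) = 38645019/ 923780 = 41.83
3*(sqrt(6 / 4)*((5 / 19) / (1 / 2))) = 15*sqrt(6) / 19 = 1.93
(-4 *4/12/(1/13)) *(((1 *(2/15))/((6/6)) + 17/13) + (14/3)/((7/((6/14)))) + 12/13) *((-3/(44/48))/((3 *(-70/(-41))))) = 1186376/40425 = 29.35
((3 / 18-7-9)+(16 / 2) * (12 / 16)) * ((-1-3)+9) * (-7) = 2065 / 6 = 344.17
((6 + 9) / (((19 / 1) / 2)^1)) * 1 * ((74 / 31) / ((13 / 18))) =39960 / 7657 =5.22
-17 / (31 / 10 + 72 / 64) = -680 / 169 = -4.02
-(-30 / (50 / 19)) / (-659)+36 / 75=7623 / 16475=0.46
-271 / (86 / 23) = -72.48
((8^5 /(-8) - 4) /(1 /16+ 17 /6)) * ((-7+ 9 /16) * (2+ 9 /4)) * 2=10768650 /139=77472.30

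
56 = 56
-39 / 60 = -13 / 20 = -0.65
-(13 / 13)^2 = -1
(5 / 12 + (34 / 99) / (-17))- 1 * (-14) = 5701 / 396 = 14.40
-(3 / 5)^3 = -27 / 125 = -0.22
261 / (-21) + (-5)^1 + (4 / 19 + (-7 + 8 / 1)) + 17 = 104 / 133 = 0.78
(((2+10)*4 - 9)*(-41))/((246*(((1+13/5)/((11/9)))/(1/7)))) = -715/2268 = -0.32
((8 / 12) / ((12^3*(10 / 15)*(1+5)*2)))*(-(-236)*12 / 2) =59 / 864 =0.07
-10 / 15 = -2 / 3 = -0.67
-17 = -17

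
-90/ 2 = -45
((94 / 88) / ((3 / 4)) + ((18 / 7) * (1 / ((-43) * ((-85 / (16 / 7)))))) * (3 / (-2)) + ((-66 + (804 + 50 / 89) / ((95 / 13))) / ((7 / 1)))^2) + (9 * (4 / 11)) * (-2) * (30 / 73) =236981477568975901 / 6168470340076275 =38.42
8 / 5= 1.60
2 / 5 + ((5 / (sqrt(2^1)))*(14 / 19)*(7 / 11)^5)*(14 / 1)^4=2 / 5 + 22598019920*sqrt(2) / 3059969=10444.44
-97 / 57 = -1.70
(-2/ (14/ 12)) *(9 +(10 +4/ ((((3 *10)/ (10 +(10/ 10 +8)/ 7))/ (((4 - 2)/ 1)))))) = -9244/ 245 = -37.73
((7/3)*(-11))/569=-0.05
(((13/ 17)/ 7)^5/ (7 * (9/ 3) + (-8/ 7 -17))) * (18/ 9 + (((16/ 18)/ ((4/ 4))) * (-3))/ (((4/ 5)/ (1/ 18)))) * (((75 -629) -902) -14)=-371293/ 25557426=-0.01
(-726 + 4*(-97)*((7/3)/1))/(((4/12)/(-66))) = 323004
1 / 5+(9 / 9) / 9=14 / 45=0.31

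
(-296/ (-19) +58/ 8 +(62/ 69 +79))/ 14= 538703/ 73416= 7.34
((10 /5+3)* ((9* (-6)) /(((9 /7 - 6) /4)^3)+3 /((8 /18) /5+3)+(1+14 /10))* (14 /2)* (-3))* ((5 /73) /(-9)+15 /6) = -771009313025 /81033942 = -9514.65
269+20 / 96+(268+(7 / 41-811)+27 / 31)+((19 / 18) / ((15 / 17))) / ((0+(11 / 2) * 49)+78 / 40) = -406515241337 / 1490455944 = -272.75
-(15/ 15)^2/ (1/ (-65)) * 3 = 195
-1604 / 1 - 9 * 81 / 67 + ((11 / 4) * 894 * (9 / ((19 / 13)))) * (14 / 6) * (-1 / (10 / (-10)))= 85825361 / 2546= 33709.88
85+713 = 798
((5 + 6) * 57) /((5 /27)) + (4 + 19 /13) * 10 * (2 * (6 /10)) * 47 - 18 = 419127 /65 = 6448.11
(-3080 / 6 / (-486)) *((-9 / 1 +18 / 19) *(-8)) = 104720 / 1539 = 68.04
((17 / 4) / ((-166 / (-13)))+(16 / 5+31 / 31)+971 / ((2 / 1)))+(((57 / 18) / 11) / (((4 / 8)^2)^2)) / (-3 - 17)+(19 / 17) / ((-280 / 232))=6373795523 / 13037640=488.88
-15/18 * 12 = -10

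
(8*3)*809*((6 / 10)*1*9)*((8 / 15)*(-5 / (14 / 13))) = -9086688 / 35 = -259619.66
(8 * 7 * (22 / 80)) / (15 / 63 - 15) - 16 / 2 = -14017 / 1550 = -9.04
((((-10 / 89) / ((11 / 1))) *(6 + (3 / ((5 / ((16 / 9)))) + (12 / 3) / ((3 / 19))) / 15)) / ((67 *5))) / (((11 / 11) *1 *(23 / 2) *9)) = -776 / 339443775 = -0.00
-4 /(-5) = 4 /5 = 0.80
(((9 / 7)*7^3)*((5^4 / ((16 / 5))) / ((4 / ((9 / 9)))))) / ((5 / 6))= 25839.84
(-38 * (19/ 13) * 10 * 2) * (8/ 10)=-11552/ 13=-888.62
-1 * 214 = -214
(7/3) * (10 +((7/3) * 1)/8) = 1729/72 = 24.01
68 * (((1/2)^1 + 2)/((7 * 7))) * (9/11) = 1530/539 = 2.84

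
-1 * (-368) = 368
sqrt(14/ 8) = sqrt(7)/ 2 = 1.32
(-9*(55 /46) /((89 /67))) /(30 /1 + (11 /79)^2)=-206982765 /767014994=-0.27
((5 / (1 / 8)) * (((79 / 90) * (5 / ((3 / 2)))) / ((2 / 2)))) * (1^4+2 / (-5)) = 632 / 9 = 70.22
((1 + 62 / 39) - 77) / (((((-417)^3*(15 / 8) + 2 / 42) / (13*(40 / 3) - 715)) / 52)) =-1056328000 / 68523568761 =-0.02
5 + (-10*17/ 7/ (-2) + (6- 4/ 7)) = 158/ 7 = 22.57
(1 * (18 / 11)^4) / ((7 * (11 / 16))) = 1679616 / 1127357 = 1.49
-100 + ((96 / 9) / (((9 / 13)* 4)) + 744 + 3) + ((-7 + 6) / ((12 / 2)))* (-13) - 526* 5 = -106757 / 54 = -1976.98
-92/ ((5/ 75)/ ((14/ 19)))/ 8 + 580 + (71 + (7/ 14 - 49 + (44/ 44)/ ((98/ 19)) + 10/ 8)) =1775747/ 3724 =476.84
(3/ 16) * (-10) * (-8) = 15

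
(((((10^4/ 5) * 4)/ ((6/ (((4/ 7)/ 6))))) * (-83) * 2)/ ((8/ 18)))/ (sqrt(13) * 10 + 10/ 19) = -1296.51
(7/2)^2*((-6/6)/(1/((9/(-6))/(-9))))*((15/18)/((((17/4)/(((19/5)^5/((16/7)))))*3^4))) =-849301957/495720000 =-1.71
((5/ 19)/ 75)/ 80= 1/ 22800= 0.00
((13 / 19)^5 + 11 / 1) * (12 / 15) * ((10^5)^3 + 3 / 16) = 220867056000000041412573 / 24760990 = 8919960631622566.04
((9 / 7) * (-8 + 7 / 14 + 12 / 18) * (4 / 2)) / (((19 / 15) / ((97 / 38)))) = -178965 / 5054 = -35.41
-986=-986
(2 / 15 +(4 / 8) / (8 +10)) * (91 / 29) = 91 / 180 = 0.51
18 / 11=1.64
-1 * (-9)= 9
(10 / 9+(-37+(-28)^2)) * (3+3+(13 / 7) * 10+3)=20626.49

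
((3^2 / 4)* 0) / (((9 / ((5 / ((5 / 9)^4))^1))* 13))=0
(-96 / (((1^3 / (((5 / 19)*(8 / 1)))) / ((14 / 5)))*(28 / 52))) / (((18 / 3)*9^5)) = -3328 / 1121931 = -0.00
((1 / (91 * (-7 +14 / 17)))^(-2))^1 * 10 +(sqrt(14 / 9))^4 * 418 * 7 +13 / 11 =815288850851 / 257499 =3166182.59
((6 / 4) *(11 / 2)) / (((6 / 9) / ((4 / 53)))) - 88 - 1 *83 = -18027 / 106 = -170.07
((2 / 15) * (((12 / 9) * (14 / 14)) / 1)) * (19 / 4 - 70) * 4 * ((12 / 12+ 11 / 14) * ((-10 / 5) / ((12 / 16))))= 4640 / 21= 220.95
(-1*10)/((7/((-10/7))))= 100/49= 2.04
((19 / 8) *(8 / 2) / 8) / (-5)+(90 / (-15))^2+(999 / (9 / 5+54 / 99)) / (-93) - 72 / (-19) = 70859027 / 2026160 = 34.97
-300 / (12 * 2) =-25 / 2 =-12.50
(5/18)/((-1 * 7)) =-5/126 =-0.04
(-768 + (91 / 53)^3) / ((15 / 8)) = -181734344 / 446631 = -406.90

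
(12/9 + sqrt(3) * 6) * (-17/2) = -51 * sqrt(3) - 34/3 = -99.67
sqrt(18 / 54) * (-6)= -2 * sqrt(3)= -3.46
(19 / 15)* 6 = 38 / 5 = 7.60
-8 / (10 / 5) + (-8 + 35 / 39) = -433 / 39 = -11.10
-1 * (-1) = 1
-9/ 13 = -0.69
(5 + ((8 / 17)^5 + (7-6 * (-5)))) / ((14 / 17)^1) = 29833381 / 584647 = 51.03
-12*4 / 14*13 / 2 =-156 / 7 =-22.29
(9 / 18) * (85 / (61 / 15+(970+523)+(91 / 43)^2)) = 138675 / 4899454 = 0.03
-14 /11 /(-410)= 7 /2255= 0.00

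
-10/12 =-0.83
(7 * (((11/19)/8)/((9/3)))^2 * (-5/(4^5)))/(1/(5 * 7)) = -148225/212926464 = -0.00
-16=-16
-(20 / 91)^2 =-400 / 8281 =-0.05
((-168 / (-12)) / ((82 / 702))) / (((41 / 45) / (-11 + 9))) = -442260 / 1681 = -263.09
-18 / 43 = -0.42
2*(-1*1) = -2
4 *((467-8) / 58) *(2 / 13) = 4.87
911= 911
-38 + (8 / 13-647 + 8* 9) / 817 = -21635 / 559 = -38.70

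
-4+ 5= 1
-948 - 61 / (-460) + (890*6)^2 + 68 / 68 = 13116740441 / 460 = 28514653.13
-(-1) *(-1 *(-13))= 13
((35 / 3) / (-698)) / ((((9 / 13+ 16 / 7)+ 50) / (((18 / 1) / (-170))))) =637 / 19068662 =0.00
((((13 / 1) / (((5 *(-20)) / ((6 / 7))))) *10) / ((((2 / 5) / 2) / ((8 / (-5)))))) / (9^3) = 104 / 8505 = 0.01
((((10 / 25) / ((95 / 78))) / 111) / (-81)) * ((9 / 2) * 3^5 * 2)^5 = -32119016606765244 / 17575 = -1827540062973.84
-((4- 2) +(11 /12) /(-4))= -85 /48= -1.77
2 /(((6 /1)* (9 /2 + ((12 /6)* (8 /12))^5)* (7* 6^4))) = 1 /237160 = 0.00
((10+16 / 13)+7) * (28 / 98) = 474 / 91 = 5.21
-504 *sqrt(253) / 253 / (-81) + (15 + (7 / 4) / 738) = 56 *sqrt(253) / 2277 + 44287 / 2952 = 15.39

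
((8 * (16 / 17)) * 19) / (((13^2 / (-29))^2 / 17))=2045312 / 28561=71.61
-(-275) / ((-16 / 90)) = -12375 / 8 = -1546.88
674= 674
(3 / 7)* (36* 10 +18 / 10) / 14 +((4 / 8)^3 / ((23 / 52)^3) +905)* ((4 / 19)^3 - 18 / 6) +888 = -74088486525279 / 40892191970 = -1811.80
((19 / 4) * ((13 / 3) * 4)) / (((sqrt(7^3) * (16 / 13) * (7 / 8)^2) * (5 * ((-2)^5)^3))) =-3211 * sqrt(7) / 295034880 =-0.00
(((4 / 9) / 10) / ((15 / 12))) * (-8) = -64 / 225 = -0.28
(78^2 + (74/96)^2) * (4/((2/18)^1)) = 14018905/64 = 219045.39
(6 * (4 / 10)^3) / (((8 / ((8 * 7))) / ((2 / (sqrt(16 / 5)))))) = 168 * sqrt(5) / 125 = 3.01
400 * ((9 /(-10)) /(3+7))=-36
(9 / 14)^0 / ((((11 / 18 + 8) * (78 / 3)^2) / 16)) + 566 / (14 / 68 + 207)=100920764 / 36908755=2.73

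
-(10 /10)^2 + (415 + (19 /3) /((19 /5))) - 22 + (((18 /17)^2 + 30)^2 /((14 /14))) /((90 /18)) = 735867613 /1252815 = 587.37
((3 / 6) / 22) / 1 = 1 / 44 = 0.02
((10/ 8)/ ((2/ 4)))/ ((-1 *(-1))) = 5/ 2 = 2.50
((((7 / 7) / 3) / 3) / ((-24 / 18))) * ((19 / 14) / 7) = -0.02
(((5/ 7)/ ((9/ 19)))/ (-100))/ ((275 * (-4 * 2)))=19/ 2772000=0.00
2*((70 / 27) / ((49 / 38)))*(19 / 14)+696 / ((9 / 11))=1132652 / 1323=856.12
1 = 1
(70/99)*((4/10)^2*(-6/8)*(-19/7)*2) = 76/165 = 0.46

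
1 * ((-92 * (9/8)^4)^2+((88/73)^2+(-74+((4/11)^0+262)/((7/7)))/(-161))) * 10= 217170.79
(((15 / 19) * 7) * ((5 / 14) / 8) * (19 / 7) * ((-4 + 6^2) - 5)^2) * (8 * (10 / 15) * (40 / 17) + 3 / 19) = 6203.13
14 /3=4.67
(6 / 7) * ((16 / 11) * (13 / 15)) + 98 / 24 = 23857 / 4620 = 5.16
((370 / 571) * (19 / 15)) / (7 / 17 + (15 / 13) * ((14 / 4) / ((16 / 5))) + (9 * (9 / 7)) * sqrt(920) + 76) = -3878745427648 / 7127577055483947 + 2953378541568 * sqrt(230) / 18214919141792309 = 0.00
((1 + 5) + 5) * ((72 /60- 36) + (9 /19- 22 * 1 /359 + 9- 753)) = -292015999 /34105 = -8562.26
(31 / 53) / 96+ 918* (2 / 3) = 3113887 / 5088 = 612.01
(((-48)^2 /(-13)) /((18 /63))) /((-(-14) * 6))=-96 /13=-7.38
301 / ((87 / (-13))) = -3913 / 87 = -44.98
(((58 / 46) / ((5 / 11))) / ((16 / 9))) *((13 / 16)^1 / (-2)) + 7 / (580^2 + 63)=-12557396389 / 19810941440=-0.63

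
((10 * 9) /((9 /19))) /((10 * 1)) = 19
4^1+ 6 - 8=2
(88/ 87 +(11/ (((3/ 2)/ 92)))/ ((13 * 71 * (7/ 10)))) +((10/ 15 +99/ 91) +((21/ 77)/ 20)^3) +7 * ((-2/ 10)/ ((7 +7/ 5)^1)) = 559185433151/ 153469624000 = 3.64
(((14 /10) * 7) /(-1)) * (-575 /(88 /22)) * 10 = 28175 /2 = 14087.50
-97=-97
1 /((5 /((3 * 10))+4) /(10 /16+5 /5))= 0.39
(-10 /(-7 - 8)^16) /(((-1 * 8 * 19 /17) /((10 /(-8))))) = -17 /79871845605468750000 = -0.00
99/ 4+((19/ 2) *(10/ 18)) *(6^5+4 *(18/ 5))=164563/ 4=41140.75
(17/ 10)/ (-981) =-17/ 9810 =-0.00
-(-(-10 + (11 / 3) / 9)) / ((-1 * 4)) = 259 / 108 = 2.40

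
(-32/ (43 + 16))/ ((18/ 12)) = -64/ 177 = -0.36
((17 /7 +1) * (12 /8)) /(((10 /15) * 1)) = 54 /7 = 7.71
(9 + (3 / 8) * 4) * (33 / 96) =3.61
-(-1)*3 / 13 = 3 / 13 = 0.23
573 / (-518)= -573 / 518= -1.11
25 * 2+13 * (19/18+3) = 1849/18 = 102.72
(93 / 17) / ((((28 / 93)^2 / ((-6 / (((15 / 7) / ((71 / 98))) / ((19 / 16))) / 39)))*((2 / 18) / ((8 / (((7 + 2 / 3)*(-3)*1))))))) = 3255232779 / 278955040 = 11.67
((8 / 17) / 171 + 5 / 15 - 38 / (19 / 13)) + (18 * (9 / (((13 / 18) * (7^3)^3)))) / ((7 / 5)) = -273962814987325 / 10675022134959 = -25.66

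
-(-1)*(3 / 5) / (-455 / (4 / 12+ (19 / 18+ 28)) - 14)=-1587 / 77980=-0.02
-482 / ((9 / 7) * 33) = -3374 / 297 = -11.36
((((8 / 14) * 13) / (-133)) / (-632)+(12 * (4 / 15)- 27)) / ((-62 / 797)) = 13951163809 / 45600380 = 305.94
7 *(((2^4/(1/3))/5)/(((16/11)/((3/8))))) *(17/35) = 1683/200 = 8.42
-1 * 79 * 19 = -1501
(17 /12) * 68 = 289 /3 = 96.33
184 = 184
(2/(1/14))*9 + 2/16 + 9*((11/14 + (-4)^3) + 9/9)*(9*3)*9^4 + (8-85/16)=-11109214125/112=-99189411.83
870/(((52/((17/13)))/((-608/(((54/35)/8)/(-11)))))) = 1154014400/1521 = 758720.84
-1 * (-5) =5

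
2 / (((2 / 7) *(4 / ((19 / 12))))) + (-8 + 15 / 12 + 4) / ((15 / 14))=49 / 240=0.20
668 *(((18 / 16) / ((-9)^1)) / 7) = -167 / 14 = -11.93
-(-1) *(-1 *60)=-60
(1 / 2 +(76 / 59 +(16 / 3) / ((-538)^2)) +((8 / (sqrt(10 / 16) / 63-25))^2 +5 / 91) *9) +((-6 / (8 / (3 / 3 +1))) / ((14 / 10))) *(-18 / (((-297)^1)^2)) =4608866304 *sqrt(10) / 15752953062001 +640717353124919526500303887 / 199944322839565291665708030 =3.21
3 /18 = 1 /6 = 0.17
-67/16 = -4.19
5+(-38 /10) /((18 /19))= 89 /90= 0.99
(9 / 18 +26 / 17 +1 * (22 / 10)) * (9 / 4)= 6471 / 680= 9.52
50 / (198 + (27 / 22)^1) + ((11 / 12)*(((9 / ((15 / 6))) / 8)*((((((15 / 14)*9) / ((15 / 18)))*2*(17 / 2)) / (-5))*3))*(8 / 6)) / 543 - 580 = -322016157301 / 555326100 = -579.87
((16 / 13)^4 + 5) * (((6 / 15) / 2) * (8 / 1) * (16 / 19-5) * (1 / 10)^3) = -16458939 / 339161875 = -0.05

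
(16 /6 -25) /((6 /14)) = -469 /9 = -52.11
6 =6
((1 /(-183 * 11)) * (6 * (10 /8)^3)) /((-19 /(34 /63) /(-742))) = -112625 /917928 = -0.12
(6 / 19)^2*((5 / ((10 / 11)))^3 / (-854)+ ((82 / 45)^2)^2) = 303431654557 / 280932907500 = 1.08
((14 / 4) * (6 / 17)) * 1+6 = 123 / 17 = 7.24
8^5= 32768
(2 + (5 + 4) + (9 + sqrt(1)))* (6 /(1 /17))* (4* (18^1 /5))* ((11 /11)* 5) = 154224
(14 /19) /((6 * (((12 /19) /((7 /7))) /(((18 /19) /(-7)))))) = -1 /38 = -0.03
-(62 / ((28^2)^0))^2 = -3844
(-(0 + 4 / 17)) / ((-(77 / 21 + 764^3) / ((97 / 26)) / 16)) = 9312 / 295660704703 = 0.00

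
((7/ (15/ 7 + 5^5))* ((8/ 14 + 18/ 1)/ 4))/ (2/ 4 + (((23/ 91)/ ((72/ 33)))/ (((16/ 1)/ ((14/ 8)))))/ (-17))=7722624/ 370980775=0.02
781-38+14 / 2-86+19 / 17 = 11307 / 17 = 665.12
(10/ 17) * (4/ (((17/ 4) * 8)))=0.07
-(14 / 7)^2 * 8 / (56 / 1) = -4 / 7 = -0.57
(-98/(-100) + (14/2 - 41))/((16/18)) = -14859/400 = -37.15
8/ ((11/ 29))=232/ 11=21.09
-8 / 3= -2.67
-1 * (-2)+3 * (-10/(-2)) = 17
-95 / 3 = -31.67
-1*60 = -60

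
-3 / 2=-1.50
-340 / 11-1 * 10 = -450 / 11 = -40.91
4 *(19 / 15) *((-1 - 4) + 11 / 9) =-2584 / 135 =-19.14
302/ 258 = 151/ 129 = 1.17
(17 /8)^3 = 4913 /512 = 9.60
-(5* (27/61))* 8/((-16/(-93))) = -12555/122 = -102.91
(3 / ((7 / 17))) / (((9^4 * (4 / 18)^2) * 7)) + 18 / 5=95341 / 26460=3.60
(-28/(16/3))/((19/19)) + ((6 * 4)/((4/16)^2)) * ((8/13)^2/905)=-3113541/611780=-5.09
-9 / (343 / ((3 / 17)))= -27 / 5831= -0.00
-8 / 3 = -2.67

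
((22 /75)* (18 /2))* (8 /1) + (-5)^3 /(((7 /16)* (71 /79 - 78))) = 26462336 /1065925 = 24.83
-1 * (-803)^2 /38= -644809 /38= -16968.66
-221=-221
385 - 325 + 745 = 805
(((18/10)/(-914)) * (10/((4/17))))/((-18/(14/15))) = 0.00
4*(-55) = -220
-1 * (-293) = 293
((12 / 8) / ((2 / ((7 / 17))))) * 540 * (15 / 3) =14175 / 17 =833.82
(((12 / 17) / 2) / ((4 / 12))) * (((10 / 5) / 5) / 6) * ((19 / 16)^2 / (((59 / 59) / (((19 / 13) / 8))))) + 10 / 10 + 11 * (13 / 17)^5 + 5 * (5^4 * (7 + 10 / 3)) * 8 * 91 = 23508337.23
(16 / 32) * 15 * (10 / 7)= 75 / 7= 10.71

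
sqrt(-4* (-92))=4* sqrt(23)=19.18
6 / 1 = 6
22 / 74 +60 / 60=48 / 37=1.30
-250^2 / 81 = -62500 / 81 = -771.60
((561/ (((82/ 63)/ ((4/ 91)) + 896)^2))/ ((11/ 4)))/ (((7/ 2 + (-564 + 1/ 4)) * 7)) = -9792/ 161279163101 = -0.00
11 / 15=0.73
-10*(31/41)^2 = -9610/1681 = -5.72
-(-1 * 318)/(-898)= -0.35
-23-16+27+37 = 25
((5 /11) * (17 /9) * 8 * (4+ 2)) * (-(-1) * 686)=932960 /33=28271.52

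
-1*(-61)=61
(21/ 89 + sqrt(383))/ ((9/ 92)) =644/ 267 + 92 * sqrt(383)/ 9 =202.46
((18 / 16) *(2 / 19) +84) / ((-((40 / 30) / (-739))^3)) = 69662937537009 / 4864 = 14322149987.05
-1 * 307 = -307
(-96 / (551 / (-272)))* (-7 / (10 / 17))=-1553664 / 2755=-563.94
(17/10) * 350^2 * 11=2290750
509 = 509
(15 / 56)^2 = 225 / 3136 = 0.07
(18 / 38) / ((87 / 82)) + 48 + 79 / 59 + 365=13484260 / 32509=414.79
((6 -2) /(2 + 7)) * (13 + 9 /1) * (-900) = -8800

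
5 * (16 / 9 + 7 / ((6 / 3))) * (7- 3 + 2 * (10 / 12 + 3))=16625 / 54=307.87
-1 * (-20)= 20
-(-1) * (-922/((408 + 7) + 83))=-461/249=-1.85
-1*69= -69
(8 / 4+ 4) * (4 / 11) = 24 / 11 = 2.18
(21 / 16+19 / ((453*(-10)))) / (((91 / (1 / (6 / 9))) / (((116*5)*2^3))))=1374977 / 13741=100.06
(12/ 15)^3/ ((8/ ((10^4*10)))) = 6400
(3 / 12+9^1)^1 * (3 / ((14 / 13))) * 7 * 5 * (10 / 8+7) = 238095 / 32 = 7440.47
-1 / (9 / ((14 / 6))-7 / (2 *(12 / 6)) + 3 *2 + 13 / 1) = -28 / 591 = -0.05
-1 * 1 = -1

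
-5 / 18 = -0.28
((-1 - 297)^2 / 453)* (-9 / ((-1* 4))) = 66603 / 151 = 441.08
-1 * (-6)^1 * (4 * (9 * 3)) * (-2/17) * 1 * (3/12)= -324/17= -19.06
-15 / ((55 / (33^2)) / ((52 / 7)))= -15444 / 7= -2206.29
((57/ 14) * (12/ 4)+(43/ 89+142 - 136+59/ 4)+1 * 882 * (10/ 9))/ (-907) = -2525511/ 2260244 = -1.12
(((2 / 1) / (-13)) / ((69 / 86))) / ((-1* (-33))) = -172 / 29601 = -0.01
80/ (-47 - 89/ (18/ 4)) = -720/ 601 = -1.20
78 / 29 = 2.69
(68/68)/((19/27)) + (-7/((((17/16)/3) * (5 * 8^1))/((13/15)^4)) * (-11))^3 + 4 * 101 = 434.25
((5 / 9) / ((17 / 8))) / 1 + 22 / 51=106 / 153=0.69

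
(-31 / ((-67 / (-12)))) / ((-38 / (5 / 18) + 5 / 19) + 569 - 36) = -8835 / 630872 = -0.01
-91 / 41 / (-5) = 91 / 205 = 0.44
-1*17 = -17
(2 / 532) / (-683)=-0.00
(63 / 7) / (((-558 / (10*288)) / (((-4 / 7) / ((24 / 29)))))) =6960 / 217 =32.07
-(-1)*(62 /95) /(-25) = -62 /2375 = -0.03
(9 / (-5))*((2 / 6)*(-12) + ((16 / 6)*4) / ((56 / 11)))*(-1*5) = -120 / 7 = -17.14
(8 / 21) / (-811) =-8 / 17031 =-0.00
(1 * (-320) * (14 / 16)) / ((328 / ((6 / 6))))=-0.85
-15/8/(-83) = 15/664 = 0.02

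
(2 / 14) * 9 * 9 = 81 / 7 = 11.57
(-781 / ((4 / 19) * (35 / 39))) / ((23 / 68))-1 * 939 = -10594152 / 805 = -13160.44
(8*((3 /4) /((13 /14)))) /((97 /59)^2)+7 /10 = 3780259 /1223170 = 3.09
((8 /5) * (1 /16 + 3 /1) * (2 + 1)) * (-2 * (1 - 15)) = 2058 /5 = 411.60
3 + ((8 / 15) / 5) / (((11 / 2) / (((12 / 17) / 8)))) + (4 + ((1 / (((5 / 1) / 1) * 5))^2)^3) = 319658203312 / 45654296875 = 7.00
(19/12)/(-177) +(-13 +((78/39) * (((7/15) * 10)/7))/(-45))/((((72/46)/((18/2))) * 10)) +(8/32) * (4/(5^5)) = -298713881/39825000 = -7.50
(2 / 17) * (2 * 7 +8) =44 / 17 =2.59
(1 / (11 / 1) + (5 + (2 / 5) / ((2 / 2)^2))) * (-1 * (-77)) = 2114 / 5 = 422.80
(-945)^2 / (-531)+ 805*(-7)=-431690 / 59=-7316.78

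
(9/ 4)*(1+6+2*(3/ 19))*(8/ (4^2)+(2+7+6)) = 38781/ 152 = 255.14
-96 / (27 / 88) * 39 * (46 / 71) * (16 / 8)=-3367936 / 213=-15811.91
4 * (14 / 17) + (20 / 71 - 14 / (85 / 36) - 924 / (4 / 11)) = -15349139 / 6035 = -2543.35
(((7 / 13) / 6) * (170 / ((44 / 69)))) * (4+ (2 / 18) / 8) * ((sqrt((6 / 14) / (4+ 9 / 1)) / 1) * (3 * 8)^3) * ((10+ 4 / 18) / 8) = 103959080 * sqrt(273) / 5577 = 307994.60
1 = 1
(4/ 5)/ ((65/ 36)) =144/ 325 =0.44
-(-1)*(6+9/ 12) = 27/ 4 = 6.75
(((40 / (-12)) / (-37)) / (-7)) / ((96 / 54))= -15 / 2072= -0.01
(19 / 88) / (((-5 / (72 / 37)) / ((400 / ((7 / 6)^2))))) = -492480 / 19943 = -24.69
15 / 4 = 3.75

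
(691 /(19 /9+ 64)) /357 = 2073 /70805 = 0.03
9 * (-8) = -72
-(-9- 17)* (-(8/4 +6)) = -208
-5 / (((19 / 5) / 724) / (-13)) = 235300 / 19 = 12384.21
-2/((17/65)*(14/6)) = -390/119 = -3.28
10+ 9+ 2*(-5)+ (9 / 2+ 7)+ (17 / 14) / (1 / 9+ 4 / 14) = 589 / 25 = 23.56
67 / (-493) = -0.14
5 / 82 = 0.06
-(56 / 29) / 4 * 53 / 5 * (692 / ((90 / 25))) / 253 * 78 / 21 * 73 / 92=-17402762 / 1518759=-11.46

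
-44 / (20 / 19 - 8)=19 / 3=6.33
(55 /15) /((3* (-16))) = -11 /144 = -0.08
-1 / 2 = -0.50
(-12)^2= 144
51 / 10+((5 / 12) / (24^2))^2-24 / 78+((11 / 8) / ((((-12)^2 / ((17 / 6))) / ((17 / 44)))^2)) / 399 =4.79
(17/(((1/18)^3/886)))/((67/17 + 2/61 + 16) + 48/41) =3734760626928/899009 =4154308.39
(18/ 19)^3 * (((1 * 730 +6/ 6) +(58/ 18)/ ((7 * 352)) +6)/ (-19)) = -1323843021/ 40138868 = -32.98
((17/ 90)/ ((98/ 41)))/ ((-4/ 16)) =-697/ 2205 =-0.32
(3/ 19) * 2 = 6/ 19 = 0.32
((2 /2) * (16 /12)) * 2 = 8 /3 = 2.67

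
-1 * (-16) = 16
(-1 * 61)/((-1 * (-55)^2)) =61/3025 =0.02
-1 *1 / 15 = -1 / 15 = -0.07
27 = 27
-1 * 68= -68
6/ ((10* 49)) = 3/ 245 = 0.01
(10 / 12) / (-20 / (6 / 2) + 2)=-0.18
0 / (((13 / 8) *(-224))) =0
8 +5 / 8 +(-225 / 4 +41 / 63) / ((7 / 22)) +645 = 1689505 / 3528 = 478.88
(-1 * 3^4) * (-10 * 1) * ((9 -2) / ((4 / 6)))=8505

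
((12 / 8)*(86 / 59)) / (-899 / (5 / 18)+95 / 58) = -37410 / 55346779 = -0.00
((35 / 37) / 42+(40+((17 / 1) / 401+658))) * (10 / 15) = 465.38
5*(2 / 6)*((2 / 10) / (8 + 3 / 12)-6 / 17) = -922 / 1683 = -0.55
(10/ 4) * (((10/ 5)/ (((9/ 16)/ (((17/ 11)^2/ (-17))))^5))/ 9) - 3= -41360076742008283/ 13784210867380041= -3.00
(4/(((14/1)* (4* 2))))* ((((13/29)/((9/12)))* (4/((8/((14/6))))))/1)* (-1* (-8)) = 52/261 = 0.20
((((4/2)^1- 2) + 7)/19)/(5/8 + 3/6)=56/171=0.33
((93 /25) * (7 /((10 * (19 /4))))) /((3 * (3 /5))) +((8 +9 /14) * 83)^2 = 143728219889 /279300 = 514601.57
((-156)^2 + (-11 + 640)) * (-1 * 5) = -124825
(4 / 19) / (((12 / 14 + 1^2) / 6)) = 0.68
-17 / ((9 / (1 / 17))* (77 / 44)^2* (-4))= 4 / 441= 0.01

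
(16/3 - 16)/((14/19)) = -14.48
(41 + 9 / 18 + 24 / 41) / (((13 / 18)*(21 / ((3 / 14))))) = 4437 / 7462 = 0.59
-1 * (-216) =216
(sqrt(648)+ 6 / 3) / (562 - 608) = -9 * sqrt(2) / 23 - 1 / 23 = -0.60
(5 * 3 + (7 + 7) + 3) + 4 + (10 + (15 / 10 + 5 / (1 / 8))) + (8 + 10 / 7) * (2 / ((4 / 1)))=1291 / 14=92.21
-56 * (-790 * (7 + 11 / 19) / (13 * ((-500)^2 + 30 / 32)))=20385792 / 197600741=0.10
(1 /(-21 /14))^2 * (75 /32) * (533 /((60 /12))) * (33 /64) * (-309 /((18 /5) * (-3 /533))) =8046820925 /9216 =873135.95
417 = 417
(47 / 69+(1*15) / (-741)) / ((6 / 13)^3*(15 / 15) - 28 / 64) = -1.95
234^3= 12812904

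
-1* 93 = -93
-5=-5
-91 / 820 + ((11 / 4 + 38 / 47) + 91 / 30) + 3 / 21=2680423 / 404670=6.62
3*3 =9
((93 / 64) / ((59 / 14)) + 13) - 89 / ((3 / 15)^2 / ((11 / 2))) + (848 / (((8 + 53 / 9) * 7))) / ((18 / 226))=-20013388663 / 1652000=-12114.64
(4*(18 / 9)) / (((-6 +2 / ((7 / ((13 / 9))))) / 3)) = -4.30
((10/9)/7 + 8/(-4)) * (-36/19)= 464/133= 3.49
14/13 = 1.08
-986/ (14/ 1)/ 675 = -493/ 4725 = -0.10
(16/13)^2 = 1.51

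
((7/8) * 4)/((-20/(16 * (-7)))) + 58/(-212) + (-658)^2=229481163/530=432983.33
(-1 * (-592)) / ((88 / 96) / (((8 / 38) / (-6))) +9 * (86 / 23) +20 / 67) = 7298176 / 96475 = 75.65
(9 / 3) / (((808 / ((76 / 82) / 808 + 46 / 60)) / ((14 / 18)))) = 1335397 / 602267040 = 0.00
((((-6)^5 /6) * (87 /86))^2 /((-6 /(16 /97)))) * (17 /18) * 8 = -64035919872 /179353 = -357038.47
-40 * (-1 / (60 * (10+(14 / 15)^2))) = 75 / 1223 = 0.06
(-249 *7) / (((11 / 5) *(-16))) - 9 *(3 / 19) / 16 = 20661 / 418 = 49.43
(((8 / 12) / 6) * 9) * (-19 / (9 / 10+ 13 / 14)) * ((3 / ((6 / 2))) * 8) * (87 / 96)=-19285 / 256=-75.33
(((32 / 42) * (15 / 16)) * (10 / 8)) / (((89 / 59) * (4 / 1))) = 1475 / 9968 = 0.15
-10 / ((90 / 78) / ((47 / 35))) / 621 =-1222 / 65205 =-0.02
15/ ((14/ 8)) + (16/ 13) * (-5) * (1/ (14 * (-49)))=38260/ 4459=8.58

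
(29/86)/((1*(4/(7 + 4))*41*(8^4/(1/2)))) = 319/115539968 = 0.00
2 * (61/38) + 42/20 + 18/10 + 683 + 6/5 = 131349/190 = 691.31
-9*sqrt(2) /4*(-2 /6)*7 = 21*sqrt(2) /4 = 7.42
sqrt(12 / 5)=2 * sqrt(15) / 5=1.55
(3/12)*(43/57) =43/228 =0.19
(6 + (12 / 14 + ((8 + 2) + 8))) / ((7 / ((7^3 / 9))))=406 / 3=135.33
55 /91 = 0.60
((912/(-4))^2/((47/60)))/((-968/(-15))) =5848200/5687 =1028.35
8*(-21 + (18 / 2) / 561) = -31392 / 187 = -167.87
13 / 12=1.08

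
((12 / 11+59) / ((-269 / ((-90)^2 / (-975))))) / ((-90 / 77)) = -27762 / 17485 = -1.59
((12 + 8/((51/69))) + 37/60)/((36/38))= 24.74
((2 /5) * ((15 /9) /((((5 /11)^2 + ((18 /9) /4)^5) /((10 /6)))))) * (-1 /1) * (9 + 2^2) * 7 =-3523520 /8289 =-425.08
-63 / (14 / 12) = -54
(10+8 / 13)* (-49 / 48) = -1127 / 104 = -10.84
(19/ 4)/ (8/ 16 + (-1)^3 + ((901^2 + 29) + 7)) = 19/ 3247346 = 0.00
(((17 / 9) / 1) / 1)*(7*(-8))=-105.78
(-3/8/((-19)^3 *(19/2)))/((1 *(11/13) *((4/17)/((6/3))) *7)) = 663/80277736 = 0.00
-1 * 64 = -64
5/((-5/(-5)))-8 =-3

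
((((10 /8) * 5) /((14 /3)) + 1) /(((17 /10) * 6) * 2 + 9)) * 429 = 93665 /2744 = 34.13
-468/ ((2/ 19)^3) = -802503/ 2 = -401251.50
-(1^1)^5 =-1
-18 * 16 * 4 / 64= -18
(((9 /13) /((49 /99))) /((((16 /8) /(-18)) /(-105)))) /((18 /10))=66825 /91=734.34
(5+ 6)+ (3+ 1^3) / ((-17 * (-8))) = 375 / 34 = 11.03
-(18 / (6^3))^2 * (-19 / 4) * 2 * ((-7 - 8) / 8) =-95 / 768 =-0.12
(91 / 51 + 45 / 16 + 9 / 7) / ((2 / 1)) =33601 / 11424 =2.94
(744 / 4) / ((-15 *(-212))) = 31 / 530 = 0.06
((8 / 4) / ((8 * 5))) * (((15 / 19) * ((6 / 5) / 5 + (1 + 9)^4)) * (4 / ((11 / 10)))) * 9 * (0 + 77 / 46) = 47251134 / 2185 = 21625.23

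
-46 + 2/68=-1563/34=-45.97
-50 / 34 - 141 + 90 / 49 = -117148 / 833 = -140.63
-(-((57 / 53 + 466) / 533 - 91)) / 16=-159119 / 28249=-5.63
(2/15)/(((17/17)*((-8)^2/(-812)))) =-1.69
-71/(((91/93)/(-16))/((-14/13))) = -211296/169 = -1250.27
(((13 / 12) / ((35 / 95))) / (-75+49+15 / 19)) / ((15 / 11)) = -51623 / 603540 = -0.09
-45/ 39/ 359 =-15/ 4667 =-0.00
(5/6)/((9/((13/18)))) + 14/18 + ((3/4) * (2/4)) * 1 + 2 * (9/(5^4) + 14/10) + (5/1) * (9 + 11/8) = 8493374/151875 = 55.92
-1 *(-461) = 461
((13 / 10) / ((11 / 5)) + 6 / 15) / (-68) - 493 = -3687749 / 7480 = -493.01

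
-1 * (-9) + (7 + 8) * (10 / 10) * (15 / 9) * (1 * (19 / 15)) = 122 / 3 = 40.67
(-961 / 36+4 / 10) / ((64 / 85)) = -80461 / 2304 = -34.92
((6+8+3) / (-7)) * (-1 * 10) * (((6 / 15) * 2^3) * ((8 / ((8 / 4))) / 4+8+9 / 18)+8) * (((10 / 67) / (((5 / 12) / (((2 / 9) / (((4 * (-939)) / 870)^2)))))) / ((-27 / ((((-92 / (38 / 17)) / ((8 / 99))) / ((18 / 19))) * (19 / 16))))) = 116833654300 / 1240581447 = 94.18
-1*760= -760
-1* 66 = -66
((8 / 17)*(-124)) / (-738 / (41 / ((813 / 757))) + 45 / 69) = 17271712 / 5528859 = 3.12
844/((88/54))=5697/11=517.91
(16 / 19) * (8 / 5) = 128 / 95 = 1.35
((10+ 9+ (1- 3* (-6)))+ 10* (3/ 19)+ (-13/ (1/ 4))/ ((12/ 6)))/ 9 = 86/ 57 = 1.51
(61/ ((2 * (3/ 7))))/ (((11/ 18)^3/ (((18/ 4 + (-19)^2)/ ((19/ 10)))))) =59985.99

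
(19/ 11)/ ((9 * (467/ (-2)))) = -38/ 46233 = -0.00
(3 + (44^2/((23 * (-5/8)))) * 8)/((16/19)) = -2347621/1840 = -1275.88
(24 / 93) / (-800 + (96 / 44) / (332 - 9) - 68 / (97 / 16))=-344641 / 1083357527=-0.00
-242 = -242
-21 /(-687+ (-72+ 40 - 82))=0.03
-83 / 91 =-0.91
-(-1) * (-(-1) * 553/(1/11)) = 6083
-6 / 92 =-3 / 46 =-0.07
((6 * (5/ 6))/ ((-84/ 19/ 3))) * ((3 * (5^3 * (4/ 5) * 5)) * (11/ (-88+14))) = 391875/ 518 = 756.52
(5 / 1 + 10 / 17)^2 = 9025 / 289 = 31.23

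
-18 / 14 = -9 / 7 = -1.29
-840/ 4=-210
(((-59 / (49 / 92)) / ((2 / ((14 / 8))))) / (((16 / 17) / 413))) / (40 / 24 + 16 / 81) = -110246751 / 4832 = -22815.97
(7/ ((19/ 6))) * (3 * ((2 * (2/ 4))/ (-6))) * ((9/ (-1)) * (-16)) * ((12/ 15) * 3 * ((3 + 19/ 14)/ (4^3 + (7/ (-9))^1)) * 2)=-2846016/ 54055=-52.65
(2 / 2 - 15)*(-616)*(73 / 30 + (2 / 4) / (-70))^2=11421971 / 225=50764.32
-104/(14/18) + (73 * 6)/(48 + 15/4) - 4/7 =-60772/483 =-125.82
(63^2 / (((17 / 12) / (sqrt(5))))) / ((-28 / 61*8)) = -103761*sqrt(5) / 136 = -1706.00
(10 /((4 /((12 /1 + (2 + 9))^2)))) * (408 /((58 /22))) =5935380 /29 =204668.28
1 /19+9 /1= 172 /19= 9.05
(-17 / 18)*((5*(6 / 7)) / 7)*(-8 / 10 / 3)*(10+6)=2.47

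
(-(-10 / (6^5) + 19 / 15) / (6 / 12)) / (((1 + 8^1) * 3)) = -24599 / 262440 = -0.09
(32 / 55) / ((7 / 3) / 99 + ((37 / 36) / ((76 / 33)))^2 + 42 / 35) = 0.41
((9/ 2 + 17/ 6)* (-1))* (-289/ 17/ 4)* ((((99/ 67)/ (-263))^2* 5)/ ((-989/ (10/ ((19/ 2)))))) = -0.00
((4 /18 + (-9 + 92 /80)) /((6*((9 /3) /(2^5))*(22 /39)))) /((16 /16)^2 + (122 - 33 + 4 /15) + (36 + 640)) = -17849 /568953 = -0.03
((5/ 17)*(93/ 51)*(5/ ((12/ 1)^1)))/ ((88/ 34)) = 775/ 8976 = 0.09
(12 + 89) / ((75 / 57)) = 1919 / 25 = 76.76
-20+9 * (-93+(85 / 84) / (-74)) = -1775959 / 2072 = -857.12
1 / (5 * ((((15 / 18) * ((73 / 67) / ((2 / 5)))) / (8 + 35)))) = 34572 / 9125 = 3.79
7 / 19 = 0.37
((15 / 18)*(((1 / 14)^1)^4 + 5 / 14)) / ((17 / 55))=3773275 / 3918432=0.96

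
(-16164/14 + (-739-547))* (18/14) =-153756/49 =-3137.88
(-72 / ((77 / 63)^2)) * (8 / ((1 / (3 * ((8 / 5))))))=-1119744 / 605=-1850.82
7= 7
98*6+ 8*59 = 1060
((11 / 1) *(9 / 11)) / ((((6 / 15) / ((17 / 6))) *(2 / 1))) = 255 / 8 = 31.88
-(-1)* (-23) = -23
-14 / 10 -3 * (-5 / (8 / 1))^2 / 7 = -3511 / 2240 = -1.57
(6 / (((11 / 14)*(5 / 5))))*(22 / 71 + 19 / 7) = 18036 / 781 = 23.09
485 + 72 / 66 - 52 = 4775 / 11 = 434.09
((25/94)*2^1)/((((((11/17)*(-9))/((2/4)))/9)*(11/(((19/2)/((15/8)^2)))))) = -5168/51183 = -0.10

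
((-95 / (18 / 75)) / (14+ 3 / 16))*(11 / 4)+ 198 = 121.27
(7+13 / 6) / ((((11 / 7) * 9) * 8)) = 35 / 432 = 0.08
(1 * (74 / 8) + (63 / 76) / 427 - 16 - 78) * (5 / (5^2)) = -98223 / 5795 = -16.95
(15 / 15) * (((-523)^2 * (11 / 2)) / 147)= 10234.08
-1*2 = -2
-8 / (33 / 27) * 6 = -432 / 11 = -39.27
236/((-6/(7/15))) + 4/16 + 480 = 83141/180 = 461.89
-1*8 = -8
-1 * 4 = -4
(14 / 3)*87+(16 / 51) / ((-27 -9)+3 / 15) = 3706294 / 9129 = 405.99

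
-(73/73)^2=-1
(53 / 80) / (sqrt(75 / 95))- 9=-9 + 53 * sqrt(285) / 1200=-8.25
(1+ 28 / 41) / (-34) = -69 / 1394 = -0.05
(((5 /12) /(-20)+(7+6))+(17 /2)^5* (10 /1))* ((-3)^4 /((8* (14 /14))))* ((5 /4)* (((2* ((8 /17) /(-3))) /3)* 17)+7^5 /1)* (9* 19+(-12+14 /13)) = 10055118478002711 /832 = 12085478939907.10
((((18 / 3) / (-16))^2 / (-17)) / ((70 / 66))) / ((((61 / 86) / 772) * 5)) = -2464803 / 1451800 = -1.70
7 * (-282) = -1974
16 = 16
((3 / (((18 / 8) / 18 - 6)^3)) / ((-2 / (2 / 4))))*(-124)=-47616 / 103823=-0.46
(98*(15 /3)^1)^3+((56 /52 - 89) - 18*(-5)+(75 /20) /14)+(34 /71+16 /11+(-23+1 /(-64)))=535131567827993 /4548544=117648981.26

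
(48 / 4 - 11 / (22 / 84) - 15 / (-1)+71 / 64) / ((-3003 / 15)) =635 / 9152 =0.07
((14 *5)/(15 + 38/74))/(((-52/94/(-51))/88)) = 19511580/533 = 36607.09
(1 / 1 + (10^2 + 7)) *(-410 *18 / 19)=-797040 / 19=-41949.47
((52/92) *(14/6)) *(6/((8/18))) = 819/46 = 17.80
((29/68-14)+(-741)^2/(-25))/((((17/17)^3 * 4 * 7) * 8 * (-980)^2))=-37360583/365720320000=-0.00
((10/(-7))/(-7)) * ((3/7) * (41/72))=205/4116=0.05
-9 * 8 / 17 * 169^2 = -2056392 / 17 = -120964.24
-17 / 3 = -5.67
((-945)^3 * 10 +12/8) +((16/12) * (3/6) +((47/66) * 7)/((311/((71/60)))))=-10393241059358261/1231560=-8439086247.81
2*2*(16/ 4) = 16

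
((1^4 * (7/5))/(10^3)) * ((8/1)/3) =7/1875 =0.00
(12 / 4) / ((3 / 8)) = 8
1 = 1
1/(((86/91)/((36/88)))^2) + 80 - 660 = -2075534359/3579664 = -579.81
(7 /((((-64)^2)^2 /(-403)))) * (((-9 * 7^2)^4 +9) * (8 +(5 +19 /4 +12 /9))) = -4072317926459055 /33554432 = -121364531.71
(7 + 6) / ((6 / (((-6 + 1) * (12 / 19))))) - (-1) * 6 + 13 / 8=119 / 152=0.78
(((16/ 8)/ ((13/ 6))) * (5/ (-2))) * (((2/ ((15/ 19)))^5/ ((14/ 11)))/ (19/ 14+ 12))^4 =-78831888016439421317112085348352/ 24069826503925151824951171875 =-3275.13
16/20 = 4/5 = 0.80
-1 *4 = -4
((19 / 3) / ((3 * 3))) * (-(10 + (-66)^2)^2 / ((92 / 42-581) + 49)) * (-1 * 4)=-5070480296 / 50067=-101273.90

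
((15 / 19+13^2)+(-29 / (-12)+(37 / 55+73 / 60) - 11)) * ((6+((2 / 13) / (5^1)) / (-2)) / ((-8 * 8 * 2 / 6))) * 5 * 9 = -2058.89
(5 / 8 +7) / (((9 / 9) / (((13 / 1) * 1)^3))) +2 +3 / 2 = 134045 / 8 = 16755.62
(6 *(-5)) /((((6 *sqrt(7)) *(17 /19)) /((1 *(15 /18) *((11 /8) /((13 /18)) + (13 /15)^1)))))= -205295 *sqrt(7) /111384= -4.88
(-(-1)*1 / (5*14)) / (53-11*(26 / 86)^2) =1849 / 6729660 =0.00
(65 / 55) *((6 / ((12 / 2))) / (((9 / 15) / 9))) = 195 / 11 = 17.73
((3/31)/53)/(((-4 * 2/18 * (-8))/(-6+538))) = 3591/13144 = 0.27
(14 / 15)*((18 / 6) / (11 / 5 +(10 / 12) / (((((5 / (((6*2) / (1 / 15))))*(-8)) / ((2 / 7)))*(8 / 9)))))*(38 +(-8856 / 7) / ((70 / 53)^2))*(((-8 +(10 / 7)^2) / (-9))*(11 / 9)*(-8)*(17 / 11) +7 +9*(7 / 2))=-21327907282624 / 386878275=-55128.21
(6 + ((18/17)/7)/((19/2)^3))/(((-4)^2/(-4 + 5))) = 2448735/6529768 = 0.38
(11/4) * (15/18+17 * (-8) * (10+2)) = -107657/24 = -4485.71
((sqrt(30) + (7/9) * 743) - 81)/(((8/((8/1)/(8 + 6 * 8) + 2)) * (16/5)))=75 * sqrt(30)/896 + 13975/336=42.05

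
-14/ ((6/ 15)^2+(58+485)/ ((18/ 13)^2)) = -37800/ 765157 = -0.05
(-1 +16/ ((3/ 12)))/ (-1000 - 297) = -63/ 1297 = -0.05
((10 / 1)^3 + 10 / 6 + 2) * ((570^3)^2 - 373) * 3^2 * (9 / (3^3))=103266602666737876897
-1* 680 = -680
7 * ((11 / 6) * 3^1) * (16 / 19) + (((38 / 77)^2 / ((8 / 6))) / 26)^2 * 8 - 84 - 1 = -5934878495289 / 112876414651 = -52.58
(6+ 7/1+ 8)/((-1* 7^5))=-3/2401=-0.00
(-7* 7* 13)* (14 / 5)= -8918 / 5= -1783.60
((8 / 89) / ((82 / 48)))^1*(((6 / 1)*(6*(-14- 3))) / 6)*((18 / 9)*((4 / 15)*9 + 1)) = -665856 / 18245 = -36.50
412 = 412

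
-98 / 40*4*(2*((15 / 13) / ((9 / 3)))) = -98 / 13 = -7.54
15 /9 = 5 /3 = 1.67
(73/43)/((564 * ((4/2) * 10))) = 73/485040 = 0.00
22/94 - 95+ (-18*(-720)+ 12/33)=6651514/517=12865.60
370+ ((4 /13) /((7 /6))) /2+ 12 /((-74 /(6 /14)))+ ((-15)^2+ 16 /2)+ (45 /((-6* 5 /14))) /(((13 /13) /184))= -1568511 /481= -3260.94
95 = 95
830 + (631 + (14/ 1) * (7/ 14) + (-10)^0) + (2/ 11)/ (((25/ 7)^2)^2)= 6312114177/ 4296875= 1469.00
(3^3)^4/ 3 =177147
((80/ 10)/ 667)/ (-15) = -8/ 10005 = -0.00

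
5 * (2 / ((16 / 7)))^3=1715 / 512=3.35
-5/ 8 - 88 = -709/ 8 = -88.62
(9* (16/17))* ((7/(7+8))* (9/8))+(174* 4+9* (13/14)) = 843477/1190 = 708.80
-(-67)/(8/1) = 67/8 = 8.38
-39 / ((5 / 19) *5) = -29.64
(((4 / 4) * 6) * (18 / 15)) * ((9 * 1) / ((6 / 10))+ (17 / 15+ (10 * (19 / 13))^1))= 71952 / 325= 221.39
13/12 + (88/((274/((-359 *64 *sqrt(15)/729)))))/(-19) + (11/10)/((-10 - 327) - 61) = 3.14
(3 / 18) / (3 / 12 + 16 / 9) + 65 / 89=5279 / 6497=0.81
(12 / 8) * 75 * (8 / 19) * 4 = 3600 / 19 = 189.47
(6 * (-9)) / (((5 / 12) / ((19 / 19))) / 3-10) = 1944 / 355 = 5.48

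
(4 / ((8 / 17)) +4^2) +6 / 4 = 26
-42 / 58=-21 / 29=-0.72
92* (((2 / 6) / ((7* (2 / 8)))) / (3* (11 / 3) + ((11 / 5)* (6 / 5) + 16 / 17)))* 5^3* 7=19550000 / 18591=1051.58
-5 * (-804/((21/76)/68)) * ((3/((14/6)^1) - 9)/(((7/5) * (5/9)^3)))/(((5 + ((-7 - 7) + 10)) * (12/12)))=-54522854784/1715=-31791752.06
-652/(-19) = 652/19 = 34.32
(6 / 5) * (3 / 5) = 18 / 25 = 0.72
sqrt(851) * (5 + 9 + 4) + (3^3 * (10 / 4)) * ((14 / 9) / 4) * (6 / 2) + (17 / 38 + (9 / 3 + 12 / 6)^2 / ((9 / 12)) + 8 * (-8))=573.62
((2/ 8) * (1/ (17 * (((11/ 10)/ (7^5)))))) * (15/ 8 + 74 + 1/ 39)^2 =2772115739155/ 2141568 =1294432.74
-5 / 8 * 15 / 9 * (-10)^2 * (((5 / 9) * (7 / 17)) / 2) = -21875 / 1836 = -11.91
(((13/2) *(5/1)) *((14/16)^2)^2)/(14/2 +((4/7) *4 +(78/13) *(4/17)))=18571735/10428416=1.78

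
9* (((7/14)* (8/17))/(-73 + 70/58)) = -174/5899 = -0.03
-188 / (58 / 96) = -9024 / 29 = -311.17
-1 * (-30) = 30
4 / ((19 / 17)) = 68 / 19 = 3.58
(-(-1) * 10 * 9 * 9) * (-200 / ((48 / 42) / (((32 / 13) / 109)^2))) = -145152000 / 2007889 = -72.29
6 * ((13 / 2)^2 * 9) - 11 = 4541 / 2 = 2270.50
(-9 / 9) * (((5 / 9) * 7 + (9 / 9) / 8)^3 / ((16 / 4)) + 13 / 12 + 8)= -37698913 / 1492992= -25.25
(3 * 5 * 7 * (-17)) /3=-595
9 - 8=1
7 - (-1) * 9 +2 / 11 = 178 / 11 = 16.18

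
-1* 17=-17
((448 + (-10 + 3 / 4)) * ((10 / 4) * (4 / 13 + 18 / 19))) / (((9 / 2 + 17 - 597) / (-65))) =6800625 / 43738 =155.49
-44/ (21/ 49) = -308/ 3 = -102.67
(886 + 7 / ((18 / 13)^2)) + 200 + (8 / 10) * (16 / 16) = 1766531 / 1620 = 1090.45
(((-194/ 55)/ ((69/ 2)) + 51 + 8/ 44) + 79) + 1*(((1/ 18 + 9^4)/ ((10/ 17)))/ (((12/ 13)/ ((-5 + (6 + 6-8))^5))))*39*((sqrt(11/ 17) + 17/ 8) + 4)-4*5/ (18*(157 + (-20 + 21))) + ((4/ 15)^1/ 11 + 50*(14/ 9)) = -110757464592539/ 38375040-19958731*sqrt(187)/ 720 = -3265256.58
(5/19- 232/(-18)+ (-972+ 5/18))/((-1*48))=109277/5472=19.97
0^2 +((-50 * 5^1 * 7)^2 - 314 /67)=205187186 /67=3062495.31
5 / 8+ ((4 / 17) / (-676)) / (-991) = 14235723 / 22777144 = 0.63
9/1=9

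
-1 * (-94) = 94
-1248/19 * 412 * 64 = -1731961.26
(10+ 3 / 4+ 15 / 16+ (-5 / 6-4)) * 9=987 / 16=61.69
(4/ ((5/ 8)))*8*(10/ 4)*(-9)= -1152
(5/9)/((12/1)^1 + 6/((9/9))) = 5/162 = 0.03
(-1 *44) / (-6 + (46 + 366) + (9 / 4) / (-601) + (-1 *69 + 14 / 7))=-105776 / 814947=-0.13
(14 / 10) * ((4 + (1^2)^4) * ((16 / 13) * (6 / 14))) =48 / 13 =3.69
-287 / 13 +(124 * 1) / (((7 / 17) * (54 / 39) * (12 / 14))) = 231.66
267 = 267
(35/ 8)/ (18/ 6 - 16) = -35/ 104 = -0.34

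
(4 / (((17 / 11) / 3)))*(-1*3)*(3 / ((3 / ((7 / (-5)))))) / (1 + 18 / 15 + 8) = 924 / 289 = 3.20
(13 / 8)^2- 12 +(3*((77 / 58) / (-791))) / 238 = -233588365 / 24957632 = -9.36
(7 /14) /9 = 1 /18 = 0.06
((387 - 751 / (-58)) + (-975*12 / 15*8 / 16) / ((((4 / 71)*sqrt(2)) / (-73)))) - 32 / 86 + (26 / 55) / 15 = 822212819 / 2057550 + 1010685*sqrt(2) / 4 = 357730.72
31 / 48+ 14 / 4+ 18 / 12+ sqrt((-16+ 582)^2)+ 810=66319 / 48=1381.65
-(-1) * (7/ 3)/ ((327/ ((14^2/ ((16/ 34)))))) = 5831/ 1962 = 2.97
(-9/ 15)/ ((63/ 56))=-8/ 15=-0.53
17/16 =1.06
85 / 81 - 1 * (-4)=409 / 81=5.05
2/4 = 0.50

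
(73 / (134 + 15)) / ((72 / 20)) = 365 / 2682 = 0.14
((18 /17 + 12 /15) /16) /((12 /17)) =79 /480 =0.16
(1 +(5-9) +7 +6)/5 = 2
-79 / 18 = -4.39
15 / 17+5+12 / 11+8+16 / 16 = 2987 / 187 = 15.97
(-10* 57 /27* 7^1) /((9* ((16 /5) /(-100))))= 83125 /162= 513.12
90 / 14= 45 / 7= 6.43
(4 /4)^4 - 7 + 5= -1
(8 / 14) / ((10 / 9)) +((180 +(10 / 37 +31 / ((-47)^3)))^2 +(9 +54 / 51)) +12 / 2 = 285480053603710054816 / 8780263742313595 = 32513.84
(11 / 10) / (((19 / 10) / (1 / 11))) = 1 / 19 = 0.05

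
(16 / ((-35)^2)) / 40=2 / 6125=0.00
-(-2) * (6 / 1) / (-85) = -12 / 85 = -0.14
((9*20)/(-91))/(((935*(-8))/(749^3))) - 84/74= 19988822427/179894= 111114.45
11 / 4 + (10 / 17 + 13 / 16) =1129 / 272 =4.15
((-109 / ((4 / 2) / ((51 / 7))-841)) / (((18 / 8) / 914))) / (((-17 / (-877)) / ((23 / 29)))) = 8038224184 / 3730299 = 2154.85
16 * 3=48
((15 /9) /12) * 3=5 /12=0.42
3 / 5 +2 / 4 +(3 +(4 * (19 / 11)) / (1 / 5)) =4251 / 110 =38.65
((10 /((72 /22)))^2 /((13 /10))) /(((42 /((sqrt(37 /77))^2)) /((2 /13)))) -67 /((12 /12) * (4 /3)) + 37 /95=-38117059751 /764667540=-49.85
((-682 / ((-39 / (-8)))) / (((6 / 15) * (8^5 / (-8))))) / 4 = 1705 / 79872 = 0.02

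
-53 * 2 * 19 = -2014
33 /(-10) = -33 /10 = -3.30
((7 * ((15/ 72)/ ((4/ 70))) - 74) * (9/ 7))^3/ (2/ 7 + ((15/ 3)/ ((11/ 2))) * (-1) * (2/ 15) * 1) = -11227080946653/ 7626752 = -1472065.82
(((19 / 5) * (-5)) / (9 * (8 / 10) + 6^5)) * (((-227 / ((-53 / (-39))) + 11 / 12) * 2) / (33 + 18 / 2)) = 10037035 / 519762096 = 0.02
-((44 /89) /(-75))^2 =-1936 /44555625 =-0.00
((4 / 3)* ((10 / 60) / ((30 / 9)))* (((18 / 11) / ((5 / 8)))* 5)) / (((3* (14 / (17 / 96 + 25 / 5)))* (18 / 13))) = 923 / 11880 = 0.08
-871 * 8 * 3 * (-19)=397176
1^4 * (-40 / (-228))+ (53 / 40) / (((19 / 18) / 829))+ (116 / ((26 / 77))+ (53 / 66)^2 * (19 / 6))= 44749166591 / 32277960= 1386.37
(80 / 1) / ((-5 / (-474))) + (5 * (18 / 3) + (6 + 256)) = 7876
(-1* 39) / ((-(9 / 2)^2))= 52 / 27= 1.93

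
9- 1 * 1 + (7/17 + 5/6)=943/102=9.25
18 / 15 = 6 / 5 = 1.20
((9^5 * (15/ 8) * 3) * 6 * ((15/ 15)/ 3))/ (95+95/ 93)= 49424013/ 7144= 6918.25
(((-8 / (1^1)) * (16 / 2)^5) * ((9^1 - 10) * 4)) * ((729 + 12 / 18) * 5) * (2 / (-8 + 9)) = 22953328640 / 3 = 7651109546.67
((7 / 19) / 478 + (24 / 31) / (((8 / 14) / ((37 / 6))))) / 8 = 1.04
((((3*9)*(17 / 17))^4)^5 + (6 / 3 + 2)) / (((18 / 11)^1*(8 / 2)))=466302741027378238657238765255 / 72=6476426958713586648017205000.00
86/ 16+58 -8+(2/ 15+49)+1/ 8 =3139/ 30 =104.63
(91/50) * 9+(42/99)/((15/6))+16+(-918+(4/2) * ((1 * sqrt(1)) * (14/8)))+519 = -299434/825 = -362.95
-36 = -36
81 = 81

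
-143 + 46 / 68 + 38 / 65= -141.74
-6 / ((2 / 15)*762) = -15 / 254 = -0.06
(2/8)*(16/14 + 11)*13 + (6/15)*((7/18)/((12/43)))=75641/1890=40.02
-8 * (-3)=24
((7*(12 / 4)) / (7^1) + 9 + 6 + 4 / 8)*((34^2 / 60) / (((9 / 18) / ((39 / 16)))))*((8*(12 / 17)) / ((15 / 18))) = 294372 / 25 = 11774.88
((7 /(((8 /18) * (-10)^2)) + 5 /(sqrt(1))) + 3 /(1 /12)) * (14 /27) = 115241 /5400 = 21.34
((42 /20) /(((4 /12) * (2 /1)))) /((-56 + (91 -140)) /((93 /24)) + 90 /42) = -4557 /36100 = -0.13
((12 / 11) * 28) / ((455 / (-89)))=-5.97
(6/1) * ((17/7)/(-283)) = -102/1981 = -0.05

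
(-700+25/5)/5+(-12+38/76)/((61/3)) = -17027/122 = -139.57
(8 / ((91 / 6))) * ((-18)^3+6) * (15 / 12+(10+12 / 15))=-16848792 / 455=-37030.31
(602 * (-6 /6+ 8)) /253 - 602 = -148092 /253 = -585.34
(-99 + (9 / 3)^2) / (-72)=5 / 4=1.25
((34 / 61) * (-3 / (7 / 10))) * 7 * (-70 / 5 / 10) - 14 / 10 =6713 / 305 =22.01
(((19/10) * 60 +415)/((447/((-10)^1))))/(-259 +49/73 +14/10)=0.05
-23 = -23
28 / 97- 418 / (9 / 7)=-283570 / 873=-324.82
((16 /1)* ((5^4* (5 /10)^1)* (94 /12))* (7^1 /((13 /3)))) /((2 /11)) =4523750 /13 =347980.77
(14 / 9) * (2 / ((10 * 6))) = 7 / 135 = 0.05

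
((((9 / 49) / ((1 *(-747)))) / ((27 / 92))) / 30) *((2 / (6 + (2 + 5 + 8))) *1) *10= -184 / 6917967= -0.00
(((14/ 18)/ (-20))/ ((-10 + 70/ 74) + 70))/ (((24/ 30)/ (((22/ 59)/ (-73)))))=259/ 63571320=0.00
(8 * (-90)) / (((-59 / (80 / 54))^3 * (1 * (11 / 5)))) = 25600000 / 4940802603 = 0.01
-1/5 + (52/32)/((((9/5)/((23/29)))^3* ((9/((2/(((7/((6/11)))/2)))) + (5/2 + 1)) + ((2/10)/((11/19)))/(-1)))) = -245130506908/1252838175165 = -0.20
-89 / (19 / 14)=-1246 / 19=-65.58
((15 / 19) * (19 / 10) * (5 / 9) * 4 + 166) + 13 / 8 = 4103 / 24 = 170.96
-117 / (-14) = 117 / 14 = 8.36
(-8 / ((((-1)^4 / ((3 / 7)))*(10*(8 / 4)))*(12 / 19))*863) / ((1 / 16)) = -131176 / 35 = -3747.89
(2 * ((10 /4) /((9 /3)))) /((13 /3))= 5 /13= 0.38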